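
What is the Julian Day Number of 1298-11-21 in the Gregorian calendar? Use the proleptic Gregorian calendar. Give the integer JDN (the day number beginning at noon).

JDN 2400001 is 17 November 1858 CE (Gregorian), MJD 0; the target day is −204531 days from there, so JDN = 2195470.

2195470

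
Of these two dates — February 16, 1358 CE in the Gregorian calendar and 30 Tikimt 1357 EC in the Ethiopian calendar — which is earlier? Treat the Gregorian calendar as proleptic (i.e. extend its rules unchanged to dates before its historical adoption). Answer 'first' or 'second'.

first

First date → JDN 2217106; second date → JDN 2219559.
JDN 2217106 < JDN 2219559, so the first date is earlier.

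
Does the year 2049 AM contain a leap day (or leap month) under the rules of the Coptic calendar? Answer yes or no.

2049 mod 4 = 1; in the Coptic calendar a year is leap when year mod 4 = 3, so it is a common year.

no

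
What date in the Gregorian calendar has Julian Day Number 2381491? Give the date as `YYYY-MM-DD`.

1808-03-14

Counting from JDN 2299161 = 15 Oct 1582 gives an offset of 82330 days.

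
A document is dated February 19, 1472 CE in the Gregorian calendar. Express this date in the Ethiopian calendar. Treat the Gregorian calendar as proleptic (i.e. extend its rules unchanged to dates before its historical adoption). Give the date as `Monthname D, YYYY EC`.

Yekatit 15, 1464 EC

Julian Day Number of the source date = 2258746.
Converting JDN 2258746 to the Ethiopian calendar gives 15 Yekatit 1464 EC.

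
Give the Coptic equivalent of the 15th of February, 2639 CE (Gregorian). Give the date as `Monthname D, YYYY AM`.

Meshir 3, 2355 AM

Julian Day Number of the source date = 2684980.
Converting JDN 2684980 to the Coptic calendar gives 3 Meshir 2355 AM.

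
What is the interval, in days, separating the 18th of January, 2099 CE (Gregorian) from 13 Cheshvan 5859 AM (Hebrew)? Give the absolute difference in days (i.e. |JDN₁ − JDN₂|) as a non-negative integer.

JDN of the first date = 2487722.
JDN of the second date = 2487651.
|2487651 − 2487722| = 71.

71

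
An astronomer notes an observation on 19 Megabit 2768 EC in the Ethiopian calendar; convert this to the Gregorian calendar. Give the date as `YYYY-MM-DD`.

2776-04-03

Both dates share Julian Day Number 2735066; in the Gregorian calendar that is 3 April 2776 CE.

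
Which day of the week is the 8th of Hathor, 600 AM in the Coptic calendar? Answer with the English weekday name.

In the proleptic Gregorian calendar this is 9 November 883 (JDN 2043882).
JDN 2043882 mod 7 = 1, and JDN 0 was a Monday, so this is a Tuesday.

Tuesday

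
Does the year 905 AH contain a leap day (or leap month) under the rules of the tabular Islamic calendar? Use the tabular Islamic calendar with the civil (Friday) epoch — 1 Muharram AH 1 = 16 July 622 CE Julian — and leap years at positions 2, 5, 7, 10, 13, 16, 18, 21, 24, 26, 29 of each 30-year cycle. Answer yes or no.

yes

Year 905 AH is year 5 of its 30-year cycle; leap positions are 2, 5, 7, 10, 13, 16, 18, 21, 24, 26, 29, so it is a leap year (355 days).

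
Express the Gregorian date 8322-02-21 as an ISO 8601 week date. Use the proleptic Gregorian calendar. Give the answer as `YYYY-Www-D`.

The weekday is Tuesday (ISO weekday 2).
That Tuesday belongs to ISO week 8 of ISO year 8322.

8322-W08-2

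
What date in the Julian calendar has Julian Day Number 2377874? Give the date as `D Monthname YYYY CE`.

JDN 2377874 is 18 April 1798 in the Gregorian calendar.
In the Julian calendar that day is 7 April 1798 CE.

7 April 1798 CE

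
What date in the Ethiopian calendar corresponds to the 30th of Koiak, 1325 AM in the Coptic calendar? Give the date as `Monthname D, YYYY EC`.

Tahsas 30, 1601 EC

Both dates share Julian Day Number 2308740; in the Ethiopian calendar that is 30 Tahsas 1601 EC.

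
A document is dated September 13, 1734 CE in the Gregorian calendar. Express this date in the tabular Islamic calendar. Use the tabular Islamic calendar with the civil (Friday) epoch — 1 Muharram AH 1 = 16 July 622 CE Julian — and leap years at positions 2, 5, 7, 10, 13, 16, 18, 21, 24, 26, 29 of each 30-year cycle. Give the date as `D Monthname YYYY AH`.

14 Rabi' al-Thani 1147 AH

Both dates share Julian Day Number 2354646; in the tabular Islamic calendar that is 14 Rabi' al-Thani 1147 AH.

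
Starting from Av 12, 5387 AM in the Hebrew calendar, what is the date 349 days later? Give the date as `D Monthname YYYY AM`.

7 Tammuz 5388 AM

The starting date is JDN 2315515; 2315515 + 349 = 2315864.
JDN 2315864 corresponds to 7 Tammuz 5388 AM.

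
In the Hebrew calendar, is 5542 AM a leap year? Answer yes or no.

Hebrew year 5542 is year 13 of its 19-year Metonic cycle; leap years are at positions 3, 6, 8, 11, 14, 17, 19, so it is a common year (12 months).

no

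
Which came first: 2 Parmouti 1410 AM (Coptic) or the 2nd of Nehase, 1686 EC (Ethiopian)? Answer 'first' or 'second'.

first

Converting both to JDN: 2339878 vs 2339998; the smaller is the first.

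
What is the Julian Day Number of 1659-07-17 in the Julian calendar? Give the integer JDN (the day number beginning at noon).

Equivalently 27 July 1659 (Gregorian).
JDN 2451545 is 1 January 2000 CE (Gregorian); the target day is −124340 days from there, so JDN = 2327205.

2327205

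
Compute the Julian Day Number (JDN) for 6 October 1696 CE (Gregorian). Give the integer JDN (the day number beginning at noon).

JDN 2299161 is 15 October 1582 CE (Gregorian); the target day is +41630 days from there, so JDN = 2340791.

2340791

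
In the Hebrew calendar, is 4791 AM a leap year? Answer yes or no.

yes

Hebrew year 4791 is year 3 of its 19-year Metonic cycle; leap years are at positions 3, 6, 8, 11, 14, 17, 19, so it is a leap year (13 months).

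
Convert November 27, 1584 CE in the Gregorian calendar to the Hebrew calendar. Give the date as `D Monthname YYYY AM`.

24 Kislev 5345 AM

Both dates share Julian Day Number 2299935; in the Hebrew calendar that is 24 Kislev 5345 AM.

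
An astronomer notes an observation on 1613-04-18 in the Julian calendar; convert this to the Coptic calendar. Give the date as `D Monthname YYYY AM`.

Julian Day Number of the source date = 2310314.
Converting JDN 2310314 to the Coptic calendar gives 23 Parmouti 1329 AM.

23 Parmouti 1329 AM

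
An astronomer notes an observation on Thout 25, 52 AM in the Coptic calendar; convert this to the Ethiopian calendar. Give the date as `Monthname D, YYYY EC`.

Meskerem 25, 328 EC

Both dates share Julian Day Number 1843682; in the Ethiopian calendar that is 25 Meskerem 328 EC.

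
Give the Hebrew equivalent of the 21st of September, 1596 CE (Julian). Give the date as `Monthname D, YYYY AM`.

The source date corresponds to 1 October 1596 in the Gregorian calendar (JDN 2304261).
That day falls on 9 Tishrei 5357 AM in the Hebrew calendar.

Tishrei 9, 5357 AM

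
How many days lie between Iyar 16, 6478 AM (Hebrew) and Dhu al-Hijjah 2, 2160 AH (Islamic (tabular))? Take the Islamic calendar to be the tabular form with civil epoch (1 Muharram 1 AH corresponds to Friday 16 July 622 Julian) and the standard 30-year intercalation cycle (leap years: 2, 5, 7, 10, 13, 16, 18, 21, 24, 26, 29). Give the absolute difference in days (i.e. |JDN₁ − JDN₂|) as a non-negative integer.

72

First date → JDN 2713916; second date → JDN 2713844.
The interval is |2713916 − 2713844| = 72 days.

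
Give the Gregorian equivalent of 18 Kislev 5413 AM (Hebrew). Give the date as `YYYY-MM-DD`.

1652-11-18

Julian Day Number of the source date = 2324763.
Converting JDN 2324763 to the Gregorian calendar gives 18 November 1652 CE.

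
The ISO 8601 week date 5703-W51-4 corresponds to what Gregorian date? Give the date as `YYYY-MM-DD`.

5703-12-20

ISO week 1 of 5703 is the week containing the first Thursday of 5703.
Week 51, day 4 (Thursday) lands on 5703-12-20.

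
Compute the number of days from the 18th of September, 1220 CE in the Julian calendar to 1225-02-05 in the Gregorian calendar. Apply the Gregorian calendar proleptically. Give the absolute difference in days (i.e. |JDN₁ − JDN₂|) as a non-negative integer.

1594

JDN of the first date = 2166924.
JDN of the second date = 2168518.
|2168518 − 2166924| = 1594.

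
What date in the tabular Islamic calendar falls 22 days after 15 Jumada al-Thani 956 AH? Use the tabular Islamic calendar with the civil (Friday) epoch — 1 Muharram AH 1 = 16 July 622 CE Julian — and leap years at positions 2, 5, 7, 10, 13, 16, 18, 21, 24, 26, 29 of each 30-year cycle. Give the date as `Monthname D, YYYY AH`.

JDN of 15 Jumada al-Thani 956 AH = 2287022.
2287022 + 22 = 2287044.
JDN 2287044 in the tabular Islamic calendar is Rajab 8, 956 AH.

Rajab 8, 956 AH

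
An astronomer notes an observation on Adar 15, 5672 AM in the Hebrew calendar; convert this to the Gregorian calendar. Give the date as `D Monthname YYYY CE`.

4 March 1912 CE

Both dates share Julian Day Number 2419466; in the Gregorian calendar that is 4 March 1912 CE.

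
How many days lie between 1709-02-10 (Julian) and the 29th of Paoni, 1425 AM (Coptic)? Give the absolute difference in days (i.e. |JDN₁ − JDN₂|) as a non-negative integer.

133

First date → JDN 2345311; second date → JDN 2345444.
The interval is |2345311 − 2345444| = 133 days.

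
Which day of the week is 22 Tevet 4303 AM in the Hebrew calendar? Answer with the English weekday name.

Wednesday

Equivalently 16 January 543 Gregorian, JDN 1919402.
Since JDN mod 7 = 2 (0 = Monday), the day is Wednesday.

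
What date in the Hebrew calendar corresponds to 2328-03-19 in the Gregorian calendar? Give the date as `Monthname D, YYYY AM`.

Julian Day Number of the source date = 2571422.
Converting JDN 2571422 to the Hebrew calendar gives 6 Adar II 6088 AM.

Adar II 6, 6088 AM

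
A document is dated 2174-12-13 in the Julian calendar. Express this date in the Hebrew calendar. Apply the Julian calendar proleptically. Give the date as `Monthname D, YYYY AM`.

Tevet 3, 5935 AM

The source date corresponds to 27 December 2174 in the Gregorian calendar (JDN 2515458).
That day falls on 3 Tevet 5935 AM in the Hebrew calendar.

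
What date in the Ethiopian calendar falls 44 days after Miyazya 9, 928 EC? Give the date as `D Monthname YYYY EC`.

JDN of Miyazya 9, 928 EC = 2063026.
2063026 + 44 = 2063070.
JDN 2063070 in the Ethiopian calendar is 23 Ginbot 928 EC.

23 Ginbot 928 EC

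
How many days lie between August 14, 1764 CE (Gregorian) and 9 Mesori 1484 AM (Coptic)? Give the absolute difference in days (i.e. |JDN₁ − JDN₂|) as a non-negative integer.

1460

First date → JDN 2365574; second date → JDN 2367034.
The interval is |2365574 − 2367034| = 1460 days.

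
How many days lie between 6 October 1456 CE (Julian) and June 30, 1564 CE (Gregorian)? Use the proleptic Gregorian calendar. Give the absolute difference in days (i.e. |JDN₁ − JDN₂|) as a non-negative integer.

First date → JDN 2253141; second date → JDN 2292480.
The interval is |2253141 − 2292480| = 39339 days.

39339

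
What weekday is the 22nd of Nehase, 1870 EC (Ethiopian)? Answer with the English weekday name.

In the Gregorian calendar this is 27 August 1878 (JDN 2407224).
2407224 ≡ 1 (mod 7); counting from Monday = 0 gives Tuesday.

Tuesday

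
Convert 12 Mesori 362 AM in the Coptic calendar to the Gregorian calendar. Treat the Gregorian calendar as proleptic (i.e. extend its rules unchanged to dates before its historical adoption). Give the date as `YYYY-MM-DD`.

0646-08-08

Julian Day Number of the source date = 1957226.
Converting JDN 1957226 to the Gregorian calendar gives 8 August 646 CE.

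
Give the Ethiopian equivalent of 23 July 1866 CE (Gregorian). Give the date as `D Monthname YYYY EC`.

Julian Day Number of the source date = 2402806.
Converting JDN 2402806 to the Ethiopian calendar gives 17 Hamle 1858 EC.

17 Hamle 1858 EC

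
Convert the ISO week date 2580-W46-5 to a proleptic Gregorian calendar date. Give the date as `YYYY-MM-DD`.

ISO week 1 of 2580 is the week containing the first Thursday of 2580.
Week 46, day 5 (Friday) lands on 2580-11-17.

2580-11-17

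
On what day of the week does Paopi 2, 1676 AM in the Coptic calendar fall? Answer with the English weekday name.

This is JDN 2436855 (13 October 1959 Gregorian).
2436855 ≡ 1 (mod 7); counting from Monday = 0 gives Tuesday.

Tuesday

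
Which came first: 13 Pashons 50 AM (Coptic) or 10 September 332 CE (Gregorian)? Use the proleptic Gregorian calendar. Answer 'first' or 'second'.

First date → JDN 1843179; second date → JDN 1842573.
JDN 1842573 < JDN 1843179, so the second date is earlier.

second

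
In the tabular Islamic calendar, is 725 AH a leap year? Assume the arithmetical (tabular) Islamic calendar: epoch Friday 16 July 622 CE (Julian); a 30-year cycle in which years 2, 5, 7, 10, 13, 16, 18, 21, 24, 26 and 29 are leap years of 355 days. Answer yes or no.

yes

Year 725 AH is year 5 of its 30-year cycle; leap positions are 2, 5, 7, 10, 13, 16, 18, 21, 24, 26, 29, so it is a leap year (355 days).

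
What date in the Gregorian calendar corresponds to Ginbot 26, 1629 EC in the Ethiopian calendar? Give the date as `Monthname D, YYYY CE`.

Both dates share Julian Day Number 2319113; in the Gregorian calendar that is 31 May 1637 CE.

May 31, 1637 CE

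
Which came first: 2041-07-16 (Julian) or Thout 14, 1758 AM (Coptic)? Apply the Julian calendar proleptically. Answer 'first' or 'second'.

The two dates have Julian Day Numbers 2466730 and 2466787 respectively.
Since 2466730 < 2466787, the first date comes first.

first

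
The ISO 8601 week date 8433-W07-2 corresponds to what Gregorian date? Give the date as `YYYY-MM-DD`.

8433-02-15

ISO week 1 of 8433 is the week containing the first Thursday of 8433.
Week 7, day 2 (Tuesday) lands on 8433-02-15.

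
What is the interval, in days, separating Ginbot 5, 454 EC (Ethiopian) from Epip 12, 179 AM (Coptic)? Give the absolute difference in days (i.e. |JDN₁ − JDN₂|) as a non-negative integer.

432

JDN of the first date = 1889923.
JDN of the second date = 1890355.
|1890355 − 1889923| = 432.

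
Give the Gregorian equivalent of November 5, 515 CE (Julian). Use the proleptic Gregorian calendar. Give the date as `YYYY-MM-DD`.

0515-11-07

The Julian–Gregorian offset here is 2 days (Julian trailing).
5 November 515 Julian + 2 days → 7 November 515 Gregorian.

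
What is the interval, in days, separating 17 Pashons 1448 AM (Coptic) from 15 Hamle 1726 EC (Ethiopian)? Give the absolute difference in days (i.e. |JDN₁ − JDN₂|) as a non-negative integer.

First date → JDN 2353803; second date → JDN 2354591.
The interval is |2353803 − 2354591| = 788 days.

788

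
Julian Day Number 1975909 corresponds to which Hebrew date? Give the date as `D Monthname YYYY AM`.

The proleptic Gregorian equivalent of JDN 1975909 is 2 October 697.
In the Hebrew calendar that day is 8 Tishrei 4458 AM.

8 Tishrei 4458 AM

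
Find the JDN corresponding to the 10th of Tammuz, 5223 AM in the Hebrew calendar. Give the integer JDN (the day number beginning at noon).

In the proleptic Gregorian calendar the same day is 7 July 1463.
JDN 2451545 is 1 January 2000 CE (Gregorian); the target day is −195948 days from there, so JDN = 2255597.

2255597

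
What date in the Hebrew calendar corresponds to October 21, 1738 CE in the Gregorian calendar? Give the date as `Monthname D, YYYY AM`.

Cheshvan 7, 5499 AM

Julian Day Number of the source date = 2356145.
Converting JDN 2356145 to the Hebrew calendar gives 7 Cheshvan 5499 AM.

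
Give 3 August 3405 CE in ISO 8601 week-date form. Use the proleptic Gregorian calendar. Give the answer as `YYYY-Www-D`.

3405-W31-6

The weekday is Saturday (ISO weekday 6).
That Saturday belongs to ISO week 31 of ISO year 3405.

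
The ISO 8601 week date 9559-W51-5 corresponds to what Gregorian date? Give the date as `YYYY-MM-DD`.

ISO week 1 of 9559 is the week containing the first Thursday of 9559.
Week 51, day 5 (Friday) lands on 9559-12-18.

9559-12-18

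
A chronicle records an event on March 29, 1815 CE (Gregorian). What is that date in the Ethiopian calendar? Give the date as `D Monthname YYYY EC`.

21 Megabit 1807 EC

Julian Day Number of the source date = 2384062.
Converting JDN 2384062 to the Ethiopian calendar gives 21 Megabit 1807 EC.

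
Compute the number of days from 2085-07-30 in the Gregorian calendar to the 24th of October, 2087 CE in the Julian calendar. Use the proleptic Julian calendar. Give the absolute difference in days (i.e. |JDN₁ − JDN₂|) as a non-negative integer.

JDN of the first date = 2482802.
JDN of the second date = 2483631.
|2483631 − 2482802| = 829.

829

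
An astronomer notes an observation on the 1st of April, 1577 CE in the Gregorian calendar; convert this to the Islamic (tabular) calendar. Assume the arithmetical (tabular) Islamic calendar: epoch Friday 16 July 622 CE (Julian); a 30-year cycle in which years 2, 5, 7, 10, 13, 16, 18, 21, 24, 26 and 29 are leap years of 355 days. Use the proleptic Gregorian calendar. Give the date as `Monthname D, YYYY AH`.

Julian Day Number of the source date = 2297138.
Converting JDN 2297138 to the tabular Islamic calendar gives 2 Muharram 985 AH.

Muharram 2, 985 AH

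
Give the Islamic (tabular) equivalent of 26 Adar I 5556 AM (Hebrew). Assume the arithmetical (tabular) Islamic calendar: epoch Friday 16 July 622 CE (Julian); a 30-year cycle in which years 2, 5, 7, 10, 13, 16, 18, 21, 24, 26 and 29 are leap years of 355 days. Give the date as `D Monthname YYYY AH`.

Julian Day Number of the source date = 2377101.
Converting JDN 2377101 to the tabular Islamic calendar gives 26 Sha'ban 1210 AH.

26 Sha'ban 1210 AH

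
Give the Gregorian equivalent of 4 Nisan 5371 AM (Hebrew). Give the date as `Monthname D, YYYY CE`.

Both dates share Julian Day Number 2309542; in the Gregorian calendar that is 18 March 1611 CE.

March 18, 1611 CE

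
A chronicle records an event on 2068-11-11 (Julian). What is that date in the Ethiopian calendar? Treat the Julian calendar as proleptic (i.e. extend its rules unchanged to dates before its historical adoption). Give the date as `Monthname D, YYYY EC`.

The source date corresponds to 24 November 2068 in the Gregorian calendar (JDN 2476710).
That day falls on 15 Hidar 2061 EC in the Ethiopian calendar.

Hidar 15, 2061 EC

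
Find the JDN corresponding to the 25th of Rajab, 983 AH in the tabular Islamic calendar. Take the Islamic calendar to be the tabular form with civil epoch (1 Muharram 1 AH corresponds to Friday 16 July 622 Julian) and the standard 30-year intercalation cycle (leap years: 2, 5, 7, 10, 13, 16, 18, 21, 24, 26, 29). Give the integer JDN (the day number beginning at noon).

2296629

In the proleptic Gregorian calendar the same day is 9 November 1575.
JDN 2299161 is 15 October 1582 CE (Gregorian); the target day is −2532 days from there, so JDN = 2296629.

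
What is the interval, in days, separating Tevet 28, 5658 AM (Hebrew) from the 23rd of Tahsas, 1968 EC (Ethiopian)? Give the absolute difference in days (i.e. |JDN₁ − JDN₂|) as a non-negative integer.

28468

First date → JDN 2414312; second date → JDN 2442780.
The interval is |2414312 − 2442780| = 28468 days.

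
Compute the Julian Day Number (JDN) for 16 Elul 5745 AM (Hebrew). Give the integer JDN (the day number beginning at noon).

2446311

Equivalently 2 September 1985 (Gregorian).
JDN 2299161 is 15 October 1582 CE (Gregorian); the target day is +147150 days from there, so JDN = 2446311.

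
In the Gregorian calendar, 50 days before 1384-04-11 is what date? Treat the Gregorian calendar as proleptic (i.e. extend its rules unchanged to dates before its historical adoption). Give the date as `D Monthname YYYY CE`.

21 February 1384 CE

JDN of 1384-04-11 = 2226657.
2226657 − 50 = 2226607.
JDN 2226607 in the Gregorian calendar is 21 February 1384 CE.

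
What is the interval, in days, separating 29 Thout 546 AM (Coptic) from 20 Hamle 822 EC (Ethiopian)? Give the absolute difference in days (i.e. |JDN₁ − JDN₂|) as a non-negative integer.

291

JDN of the first date = 2024119.
JDN of the second date = 2024410.
|2024410 − 2024119| = 291.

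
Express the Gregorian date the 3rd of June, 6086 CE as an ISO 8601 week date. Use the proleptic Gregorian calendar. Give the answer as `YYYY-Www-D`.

6086-W23-1

The weekday is Monday (ISO weekday 1).
That Monday belongs to ISO week 23 of ISO year 6086.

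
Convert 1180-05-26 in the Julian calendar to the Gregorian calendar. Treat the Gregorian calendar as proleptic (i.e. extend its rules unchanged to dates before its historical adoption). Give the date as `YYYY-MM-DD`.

At this point the Julian calendar is 7 days behind the Gregorian.
26 May 1180 Julian + 7 days → 2 June 1180 Gregorian.

1180-06-02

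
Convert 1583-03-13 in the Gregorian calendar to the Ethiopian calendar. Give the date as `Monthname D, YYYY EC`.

Both dates share Julian Day Number 2299310; in the Ethiopian calendar that is 7 Megabit 1575 EC.

Megabit 7, 1575 EC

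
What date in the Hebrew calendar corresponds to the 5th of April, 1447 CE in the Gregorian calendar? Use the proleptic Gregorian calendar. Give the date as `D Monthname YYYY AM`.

10 Nisan 5207 AM

Julian Day Number of the source date = 2249660.
Converting JDN 2249660 to the Hebrew calendar gives 10 Nisan 5207 AM.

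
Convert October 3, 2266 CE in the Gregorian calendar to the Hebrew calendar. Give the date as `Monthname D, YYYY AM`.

Tishrei 3, 6027 AM

Julian Day Number of the source date = 2548975.
Converting JDN 2548975 to the Hebrew calendar gives 3 Tishrei 6027 AM.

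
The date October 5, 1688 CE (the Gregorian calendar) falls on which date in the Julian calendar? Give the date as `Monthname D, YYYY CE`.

September 25, 1688 CE

For dates in this range the Gregorian date is 10 days ahead of the Julian.
5 October 1688 Gregorian − 10 days → 25 September 1688 Julian.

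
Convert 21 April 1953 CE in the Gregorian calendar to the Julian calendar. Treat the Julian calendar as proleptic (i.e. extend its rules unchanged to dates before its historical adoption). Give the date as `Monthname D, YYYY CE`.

April 8, 1953 CE

For dates in this range the Gregorian date is 13 days ahead of the Julian.
21 April 1953 Gregorian − 13 days → 8 April 1953 Julian.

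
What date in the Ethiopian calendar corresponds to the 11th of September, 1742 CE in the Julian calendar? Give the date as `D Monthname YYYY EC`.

Julian Day Number of the source date = 2357577.
Converting JDN 2357577 to the Ethiopian calendar gives 14 Meskerem 1735 EC.

14 Meskerem 1735 EC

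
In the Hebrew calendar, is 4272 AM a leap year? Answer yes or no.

no

Hebrew year 4272 is year 16 of its 19-year Metonic cycle; leap years are at positions 3, 6, 8, 11, 14, 17, 19, so it is a common year (12 months).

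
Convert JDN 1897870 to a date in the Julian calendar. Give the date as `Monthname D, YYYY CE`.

The proleptic Gregorian equivalent of JDN 1897870 is 2 February 484.
In the Julian calendar that day is February 1, 484 CE.

February 1, 484 CE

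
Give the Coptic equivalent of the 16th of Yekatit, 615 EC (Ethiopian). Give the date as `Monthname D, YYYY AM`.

The source date corresponds to 13 February 623 in the proleptic Gregorian calendar (JDN 1948649).
That day falls on 16 Meshir 339 AM in the Coptic calendar.

Meshir 16, 339 AM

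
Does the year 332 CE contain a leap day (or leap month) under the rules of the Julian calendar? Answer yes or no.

yes

332 mod 4 = 0, so it is a leap year in the Julian calendar.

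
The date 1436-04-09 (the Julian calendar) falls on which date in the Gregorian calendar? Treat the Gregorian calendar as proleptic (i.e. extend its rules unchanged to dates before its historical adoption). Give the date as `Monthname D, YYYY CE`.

At this point the Julian calendar is 9 days behind the Gregorian.
9 April 1436 Julian + 9 days → 18 April 1436 Gregorian.

April 18, 1436 CE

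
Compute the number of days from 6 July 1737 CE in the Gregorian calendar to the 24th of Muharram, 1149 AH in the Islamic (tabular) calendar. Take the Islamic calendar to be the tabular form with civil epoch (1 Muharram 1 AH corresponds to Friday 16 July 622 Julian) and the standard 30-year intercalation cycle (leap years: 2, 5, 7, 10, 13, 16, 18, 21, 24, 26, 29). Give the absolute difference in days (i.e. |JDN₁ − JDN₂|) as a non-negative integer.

First date → JDN 2355673; second date → JDN 2355276.
The interval is |2355673 − 2355276| = 397 days.

397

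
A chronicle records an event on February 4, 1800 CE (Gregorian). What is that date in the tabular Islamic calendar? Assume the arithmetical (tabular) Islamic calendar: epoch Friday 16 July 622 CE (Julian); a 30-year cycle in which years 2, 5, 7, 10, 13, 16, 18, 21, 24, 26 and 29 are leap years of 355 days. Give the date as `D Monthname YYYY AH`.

Julian Day Number of the source date = 2378531.
Converting JDN 2378531 to the tabular Islamic calendar gives 9 Ramadan 1214 AH.

9 Ramadan 1214 AH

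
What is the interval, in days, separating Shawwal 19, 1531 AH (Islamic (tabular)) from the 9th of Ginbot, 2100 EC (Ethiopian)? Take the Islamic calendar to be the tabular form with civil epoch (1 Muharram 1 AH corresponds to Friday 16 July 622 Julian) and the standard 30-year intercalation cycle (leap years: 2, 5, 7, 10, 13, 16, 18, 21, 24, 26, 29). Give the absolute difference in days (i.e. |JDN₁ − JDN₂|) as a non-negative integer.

224

JDN of the first date = 2490905.
JDN of the second date = 2491129.
|2491129 − 2490905| = 224.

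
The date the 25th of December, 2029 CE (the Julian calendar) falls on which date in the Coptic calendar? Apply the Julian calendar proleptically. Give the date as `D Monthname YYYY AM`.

29 Koiak 1746 AM

Julian Day Number of the source date = 2462509.
Converting JDN 2462509 to the Coptic calendar gives 29 Koiak 1746 AM.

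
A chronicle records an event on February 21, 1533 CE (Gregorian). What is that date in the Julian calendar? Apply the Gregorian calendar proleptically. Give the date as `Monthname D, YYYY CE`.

February 11, 1533 CE

At this point the Julian calendar is 10 days behind the Gregorian.
21 February 1533 Gregorian − 10 days → 11 February 1533 Julian.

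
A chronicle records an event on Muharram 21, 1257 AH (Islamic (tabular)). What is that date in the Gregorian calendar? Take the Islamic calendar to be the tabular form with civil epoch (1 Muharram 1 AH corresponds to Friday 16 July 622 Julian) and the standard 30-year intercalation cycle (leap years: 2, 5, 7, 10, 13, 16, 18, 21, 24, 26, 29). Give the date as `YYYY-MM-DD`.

Both dates share Julian Day Number 2393545; in the Gregorian calendar that is 15 March 1841 CE.

1841-03-15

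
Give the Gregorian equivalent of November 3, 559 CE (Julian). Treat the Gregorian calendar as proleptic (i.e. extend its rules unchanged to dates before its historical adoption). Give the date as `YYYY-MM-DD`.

At this point the Julian calendar is 2 days behind the Gregorian.
3 November 559 Julian + 2 days → 5 November 559 Gregorian.

0559-11-05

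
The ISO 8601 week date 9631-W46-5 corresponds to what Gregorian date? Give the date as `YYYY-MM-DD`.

9631-11-14

ISO week 1 of 9631 is the week containing the first Thursday of 9631.
Week 46, day 5 (Friday) lands on 9631-11-14.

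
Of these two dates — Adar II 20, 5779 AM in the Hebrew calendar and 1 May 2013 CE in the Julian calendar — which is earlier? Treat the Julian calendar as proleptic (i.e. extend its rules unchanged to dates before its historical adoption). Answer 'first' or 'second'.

First date → JDN 2458570; second date → JDN 2456427.
JDN 2456427 < JDN 2458570, so the second date is earlier.

second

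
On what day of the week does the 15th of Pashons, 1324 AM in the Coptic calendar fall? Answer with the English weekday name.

Tuesday

Equivalently 20 May 1608 Gregorian, JDN 2308510.
Since JDN mod 7 = 1 (0 = Monday), the day is Tuesday.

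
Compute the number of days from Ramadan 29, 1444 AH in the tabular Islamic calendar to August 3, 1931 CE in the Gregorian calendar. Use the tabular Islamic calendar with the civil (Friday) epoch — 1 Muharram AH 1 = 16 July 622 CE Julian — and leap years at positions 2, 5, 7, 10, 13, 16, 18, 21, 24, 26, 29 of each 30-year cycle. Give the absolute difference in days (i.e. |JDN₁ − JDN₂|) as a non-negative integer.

First date → JDN 2460055; second date → JDN 2426557.
The interval is |2460055 − 2426557| = 33498 days.

33498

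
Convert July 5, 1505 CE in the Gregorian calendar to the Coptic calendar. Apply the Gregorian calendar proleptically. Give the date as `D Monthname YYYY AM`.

1 Epip 1221 AM

Both dates share Julian Day Number 2270935; in the Coptic calendar that is 1 Epip 1221 AM.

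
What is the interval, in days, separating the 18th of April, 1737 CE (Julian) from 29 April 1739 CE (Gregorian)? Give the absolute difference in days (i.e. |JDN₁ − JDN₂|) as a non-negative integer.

730

First date → JDN 2355605; second date → JDN 2356335.
The interval is |2355605 − 2356335| = 730 days.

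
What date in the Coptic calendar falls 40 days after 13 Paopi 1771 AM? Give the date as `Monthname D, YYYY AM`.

Hathor 23, 1771 AM

The starting date is JDN 2471564; 2471564 + 40 = 2471604.
JDN 2471604 corresponds to Hathor 23, 1771 AM.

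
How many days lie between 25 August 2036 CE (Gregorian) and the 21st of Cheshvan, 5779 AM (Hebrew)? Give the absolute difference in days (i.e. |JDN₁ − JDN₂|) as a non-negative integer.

6509

First date → JDN 2464931; second date → JDN 2458422.
The interval is |2464931 − 2458422| = 6509 days.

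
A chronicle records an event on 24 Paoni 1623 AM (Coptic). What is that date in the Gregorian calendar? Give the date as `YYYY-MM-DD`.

Both dates share Julian Day Number 2417758; in the Gregorian calendar that is 1 July 1907 CE.

1907-07-01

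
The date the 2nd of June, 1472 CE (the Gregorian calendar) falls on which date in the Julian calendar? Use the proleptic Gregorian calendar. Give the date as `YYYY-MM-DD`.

1472-05-24

The Julian–Gregorian offset here is 9 days (Julian trailing).
2 June 1472 Gregorian − 9 days → 24 May 1472 Julian.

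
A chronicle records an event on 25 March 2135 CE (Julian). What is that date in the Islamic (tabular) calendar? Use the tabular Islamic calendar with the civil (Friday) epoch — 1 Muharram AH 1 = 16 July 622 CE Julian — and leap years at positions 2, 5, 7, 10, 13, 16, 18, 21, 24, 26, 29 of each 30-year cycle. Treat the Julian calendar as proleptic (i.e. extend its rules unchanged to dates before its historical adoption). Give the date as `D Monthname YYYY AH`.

23 Safar 1560 AH

Julian Day Number of the source date = 2500950.
Converting JDN 2500950 to the tabular Islamic calendar gives 23 Safar 1560 AH.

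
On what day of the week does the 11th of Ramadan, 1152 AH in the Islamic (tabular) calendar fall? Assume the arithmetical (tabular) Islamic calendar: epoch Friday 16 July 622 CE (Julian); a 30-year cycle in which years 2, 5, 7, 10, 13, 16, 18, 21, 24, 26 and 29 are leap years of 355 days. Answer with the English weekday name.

This is JDN 2356562 (12 December 1739 Gregorian).
2356562 ≡ 5 (mod 7); counting from Monday = 0 gives Saturday.

Saturday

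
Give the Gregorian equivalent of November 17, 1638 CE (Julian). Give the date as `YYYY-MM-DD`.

For dates in this range the Gregorian date is 10 days ahead of the Julian.
17 November 1638 Julian + 10 days → 27 November 1638 Gregorian.

1638-11-27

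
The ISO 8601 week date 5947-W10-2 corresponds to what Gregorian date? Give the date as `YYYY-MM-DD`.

5947-03-04

ISO week 1 of 5947 is the week containing the first Thursday of 5947.
Week 10, day 2 (Tuesday) lands on 5947-03-04.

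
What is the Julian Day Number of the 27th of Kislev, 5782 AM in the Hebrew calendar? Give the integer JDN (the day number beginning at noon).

In the Gregorian calendar the same day is 1 December 2021.
JDN 2451545 is 1 January 2000 CE (Gregorian); the target day is +8005 days from there, so JDN = 2459550.

2459550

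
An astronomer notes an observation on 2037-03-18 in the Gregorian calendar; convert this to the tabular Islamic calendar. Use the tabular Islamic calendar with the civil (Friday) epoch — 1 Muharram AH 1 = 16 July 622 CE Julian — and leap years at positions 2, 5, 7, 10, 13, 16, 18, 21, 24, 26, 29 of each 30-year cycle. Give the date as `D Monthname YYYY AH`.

30 Muharram 1459 AH

Both dates share Julian Day Number 2465136; in the tabular Islamic calendar that is 30 Muharram 1459 AH.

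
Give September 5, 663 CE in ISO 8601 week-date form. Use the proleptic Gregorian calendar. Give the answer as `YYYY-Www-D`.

The weekday is Saturday (ISO weekday 6).
That Saturday belongs to ISO week 36 of ISO year 663.

0663-W36-6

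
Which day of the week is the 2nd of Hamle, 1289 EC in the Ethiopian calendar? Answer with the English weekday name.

Wednesday

In the proleptic Gregorian calendar this is 3 July 1297 (JDN 2194964).
2194964 ≡ 2 (mod 7); counting from Monday = 0 gives Wednesday.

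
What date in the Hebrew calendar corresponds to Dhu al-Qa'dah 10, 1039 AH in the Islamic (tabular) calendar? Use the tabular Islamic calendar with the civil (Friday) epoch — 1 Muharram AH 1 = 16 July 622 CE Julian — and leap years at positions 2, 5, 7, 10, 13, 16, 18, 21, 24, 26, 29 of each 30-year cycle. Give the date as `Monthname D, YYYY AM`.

Tammuz 11, 5390 AM

The source date corresponds to 21 June 1630 in the Gregorian calendar (JDN 2316577).
That day falls on 11 Tammuz 5390 AM in the Hebrew calendar.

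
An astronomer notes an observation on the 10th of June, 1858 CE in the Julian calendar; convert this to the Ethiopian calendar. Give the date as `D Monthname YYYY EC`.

The source date corresponds to 22 June 1858 in the Gregorian calendar (JDN 2399853).
That day falls on 16 Sene 1850 EC in the Ethiopian calendar.

16 Sene 1850 EC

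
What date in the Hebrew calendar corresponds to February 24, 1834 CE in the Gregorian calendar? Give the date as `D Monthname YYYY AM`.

15 Adar I 5594 AM

Both dates share Julian Day Number 2390969; in the Hebrew calendar that is 15 Adar I 5594 AM.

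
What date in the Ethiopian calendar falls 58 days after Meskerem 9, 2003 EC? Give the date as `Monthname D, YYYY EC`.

Hidar 7, 2003 EC

Counting 58 days forward from JDN 2455459 reaches JDN 2455517, which is Hidar 7, 2003 EC.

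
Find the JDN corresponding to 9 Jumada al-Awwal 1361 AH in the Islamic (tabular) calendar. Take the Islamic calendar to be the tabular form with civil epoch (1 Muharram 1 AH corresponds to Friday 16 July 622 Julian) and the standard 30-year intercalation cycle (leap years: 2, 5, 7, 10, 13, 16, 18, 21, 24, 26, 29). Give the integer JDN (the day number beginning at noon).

Equivalently 25 May 1942 (Gregorian).
JDN 2299161 is 15 October 1582 CE (Gregorian); the target day is +131344 days from there, so JDN = 2430505.

2430505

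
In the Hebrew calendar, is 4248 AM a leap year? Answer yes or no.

yes

Hebrew year 4248 is year 11 of its 19-year Metonic cycle; leap years are at positions 3, 6, 8, 11, 14, 17, 19, so it is a leap year (13 months).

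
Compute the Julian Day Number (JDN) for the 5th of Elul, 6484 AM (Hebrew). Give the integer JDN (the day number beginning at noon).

2716209

Equivalently 17 August 2724 (Gregorian).
JDN 2451545 is 1 January 2000 CE (Gregorian); the target day is +264664 days from there, so JDN = 2716209.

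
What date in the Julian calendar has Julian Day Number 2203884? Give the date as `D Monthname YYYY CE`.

The proleptic Gregorian equivalent of JDN 2203884 is 5 December 1321.
In the Julian calendar that day is 27 November 1321 CE.

27 November 1321 CE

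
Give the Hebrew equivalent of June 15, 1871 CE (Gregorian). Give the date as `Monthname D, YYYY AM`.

Both dates share Julian Day Number 2404594; in the Hebrew calendar that is 26 Sivan 5631 AM.

Sivan 26, 5631 AM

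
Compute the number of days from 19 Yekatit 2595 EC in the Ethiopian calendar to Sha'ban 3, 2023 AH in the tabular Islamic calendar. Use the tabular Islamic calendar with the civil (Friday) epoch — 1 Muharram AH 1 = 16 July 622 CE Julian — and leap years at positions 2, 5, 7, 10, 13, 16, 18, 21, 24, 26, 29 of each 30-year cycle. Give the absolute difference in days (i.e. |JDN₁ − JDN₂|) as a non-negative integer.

First date → JDN 2671847; second date → JDN 2665178.
The interval is |2671847 − 2665178| = 6669 days.

6669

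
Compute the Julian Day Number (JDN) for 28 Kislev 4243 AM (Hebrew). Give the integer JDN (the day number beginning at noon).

1897437

In the proleptic Gregorian calendar the same day is 26 November 482.
JDN 2451545 is 1 January 2000 CE (Gregorian); the target day is −554108 days from there, so JDN = 1897437.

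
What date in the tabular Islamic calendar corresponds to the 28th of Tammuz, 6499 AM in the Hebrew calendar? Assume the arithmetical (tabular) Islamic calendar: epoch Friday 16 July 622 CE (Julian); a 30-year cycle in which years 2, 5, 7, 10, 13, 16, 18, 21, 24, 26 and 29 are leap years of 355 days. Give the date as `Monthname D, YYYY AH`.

The source date corresponds to 26 July 2739 in the Gregorian calendar (JDN 2721665).
That day falls on 27 Dhu al-Hijjah 2182 AH in the tabular Islamic calendar.

Dhu al-Hijjah 27, 2182 AH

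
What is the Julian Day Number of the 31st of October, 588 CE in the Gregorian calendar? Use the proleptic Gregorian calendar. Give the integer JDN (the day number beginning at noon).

JDN 2400001 is 17 November 1858 CE (Gregorian), MJD 0; the target day is −463874 days from there, so JDN = 1936127.

1936127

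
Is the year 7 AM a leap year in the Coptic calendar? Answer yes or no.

7 mod 4 = 3; in the Coptic calendar a year is leap when year mod 4 = 3, so it is a leap year.

yes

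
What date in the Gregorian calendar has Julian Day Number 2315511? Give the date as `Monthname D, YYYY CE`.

July 21, 1627 CE

Counting from JDN 2299161 = 15 Oct 1582 gives an offset of 16350 days.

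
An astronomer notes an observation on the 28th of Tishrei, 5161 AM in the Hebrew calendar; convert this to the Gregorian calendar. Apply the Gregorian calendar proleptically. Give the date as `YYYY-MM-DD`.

Both dates share Julian Day Number 2232698; in the Gregorian calendar that is 26 October 1400 CE.

1400-10-26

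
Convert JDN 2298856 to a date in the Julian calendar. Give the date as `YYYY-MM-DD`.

1581-12-04

The proleptic Gregorian equivalent of JDN 2298856 is 14 December 1581.
In the Julian calendar that day is 1581-12-04.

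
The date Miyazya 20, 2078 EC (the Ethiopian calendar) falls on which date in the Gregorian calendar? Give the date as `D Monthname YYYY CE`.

Both dates share Julian Day Number 2483074; in the Gregorian calendar that is 28 April 2086 CE.

28 April 2086 CE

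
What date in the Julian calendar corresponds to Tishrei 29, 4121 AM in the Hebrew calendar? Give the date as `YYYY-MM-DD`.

Both dates share Julian Day Number 1852816; in the Julian calendar that is 25 September 360 CE.

0360-09-25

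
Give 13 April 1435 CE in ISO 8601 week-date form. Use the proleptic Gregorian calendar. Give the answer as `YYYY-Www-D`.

1435-W16-1

The weekday is Monday (ISO weekday 1).
That Monday belongs to ISO week 16 of ISO year 1435.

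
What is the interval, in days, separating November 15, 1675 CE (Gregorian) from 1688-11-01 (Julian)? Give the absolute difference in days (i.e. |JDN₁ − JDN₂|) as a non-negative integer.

First date → JDN 2333160; second date → JDN 2337905.
The interval is |2333160 − 2337905| = 4745 days.

4745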